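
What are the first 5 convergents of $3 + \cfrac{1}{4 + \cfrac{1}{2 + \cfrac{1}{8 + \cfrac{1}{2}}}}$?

3/1, 13/4, 29/9, 245/76, 519/161

Using the convergent recurrence p_i = a_i*p_{i-1} + p_{i-2}, q_i = a_i*q_{i-1} + q_{i-2} with p_{-2}=0, p_{-1}=1, q_{-2}=1, q_{-1}=0:
  i=0: a_0=3, p_0 = 3*1 + 0 = 3, q_0 = 3*0 + 1 = 1.
  i=1: a_1=4, p_1 = 4*3 + 1 = 13, q_1 = 4*1 + 0 = 4.
  i=2: a_2=2, p_2 = 2*13 + 3 = 29, q_2 = 2*4 + 1 = 9.
  i=3: a_3=8, p_3 = 8*29 + 13 = 245, q_3 = 8*9 + 4 = 76.
  i=4: a_4=2, p_4 = 2*245 + 29 = 519, q_4 = 2*76 + 9 = 161.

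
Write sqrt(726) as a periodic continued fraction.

Write x_i = (sqrt(726) + m_i)/d_i with (m_0, d_0) = (0, 1). a_0 = floor(sqrt(726)) = 26, since 26^2 = 676 <= 726 < 729 = 27^2.
Iterate m_{i+1} = d_i*a_i - m_i, d_{i+1} = (726 - m_{i+1}^2)/d_i, a_{i+1} = floor((a_0 + m_{i+1})/d_{i+1}):
  m_1 = 1*26 - 0 = 26, d_1 = (726 - 26^2)/1 = 50/1 = 50, a_1 = floor((26 + 26)/50) = 1.
  m_2 = 50*1 - 26 = 24, d_2 = (726 - 24^2)/50 = 150/50 = 3, a_2 = floor((26 + 24)/3) = 16.
  m_3 = 3*16 - 24 = 24, d_3 = (726 - 24^2)/3 = 150/3 = 50, a_3 = floor((26 + 24)/50) = 1.
  m_4 = 50*1 - 24 = 26, d_4 = (726 - 26^2)/50 = 50/50 = 1, a_4 = floor((26 + 26)/1) = 52.
  m_5 = 1*52 - 26 = 26, d_5 = (726 - 26^2)/1 = 50/1 = 50: (m_5, d_5) = (m_1, d_1) = (26, 50), so from here the quotients repeat a_1, ..., a_4; the period length is 4.
Hence the expansion of sqrt(726) is a_0 = 26 followed by the repeating block 1, 16, 1, 52 (period 4).

[26; (1, 16, 1, 52)]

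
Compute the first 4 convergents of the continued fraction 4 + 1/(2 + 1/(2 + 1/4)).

4/1, 9/2, 22/5, 97/22

Using the convergent recurrence p_i = a_i*p_{i-1} + p_{i-2}, q_i = a_i*q_{i-1} + q_{i-2} with p_{-2}=0, p_{-1}=1, q_{-2}=1, q_{-1}=0:
  i=0: a_0=4, p_0 = 4*1 + 0 = 4, q_0 = 4*0 + 1 = 1.
  i=1: a_1=2, p_1 = 2*4 + 1 = 9, q_1 = 2*1 + 0 = 2.
  i=2: a_2=2, p_2 = 2*9 + 4 = 22, q_2 = 2*2 + 1 = 5.
  i=3: a_3=4, p_3 = 4*22 + 9 = 97, q_3 = 4*5 + 2 = 22.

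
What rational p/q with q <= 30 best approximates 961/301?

Expand x = 961/301 as a continued fraction with the Euclidean algorithm:
  961 = 3*301 + 58, so a_0 = 3.
  301 = 5*58 + 11, so a_1 = 5.
  58 = 5*11 + 3, so a_2 = 5.
  11 = 3*3 + 2, so a_3 = 3.
  3 = 1*2 + 1, so a_4 = 1.
  2 = 2*1 + 0, so a_5 = 2.
so x = [3; 5, 5, 3, 1, 2].
Convergents (p_i = a_i*p_{i-1} + p_{i-2}, q_i = a_i*q_{i-1} + q_{i-2} with p_{-2}=0, p_{-1}=1, q_{-2}=1, q_{-1}=0), until the denominator exceeds 30:
  i=0: a_0=3, p_0 = 3*1 + 0 = 3, q_0 = 3*0 + 1 = 1.
  i=1: a_1=5, p_1 = 5*3 + 1 = 16, q_1 = 5*1 + 0 = 5.
  i=2: a_2=5, p_2 = 5*16 + 3 = 83, q_2 = 5*5 + 1 = 26.
  i=3: a_3=3, p_3 = 3*83 + 16 = 265, q_3 = 3*26 + 5 = 83.
q_3 = 83 > 30, so the last convergent with denominator <= 30 is p_2/q_2 = 83/26.
The closest fraction with denominator <= 30 is either p_2/q_2 or the intermediate fraction (k*p_2 + p_1)/(k*q_2 + q_1) with the largest k >= 1 whose denominator stays <= 30; these approach x as k grows, and every other convergent or intermediate fraction in range is farther away.
Largest k: floor((30 - q_1)/q_2) = floor((30 - 5)/26) = 0.
Since k = 0, no intermediate fraction beyond p_2/q_2 has denominator <= 30, so the convergent 83/26 is the closest (its error is |961*26 - 83*301|/(301*26) = 3/7826).

83/26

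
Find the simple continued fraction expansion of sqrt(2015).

Write x_i = (sqrt(2015) + m_i)/d_i with (m_0, d_0) = (0, 1). a_0 = floor(sqrt(2015)) = 44, since 44^2 = 1936 <= 2015 < 2025 = 45^2.
Iterate m_{i+1} = d_i*a_i - m_i, d_{i+1} = (2015 - m_{i+1}^2)/d_i, a_{i+1} = floor((a_0 + m_{i+1})/d_{i+1}):
  m_1 = 1*44 - 0 = 44, d_1 = (2015 - 44^2)/1 = 79/1 = 79, a_1 = floor((44 + 44)/79) = 1.
  m_2 = 79*1 - 44 = 35, d_2 = (2015 - 35^2)/79 = 790/79 = 10, a_2 = floor((44 + 35)/10) = 7.
  m_3 = 10*7 - 35 = 35, d_3 = (2015 - 35^2)/10 = 790/10 = 79, a_3 = floor((44 + 35)/79) = 1.
  m_4 = 79*1 - 35 = 44, d_4 = (2015 - 44^2)/79 = 79/79 = 1, a_4 = floor((44 + 44)/1) = 88.
  m_5 = 1*88 - 44 = 44, d_5 = (2015 - 44^2)/1 = 79/1 = 79: (m_5, d_5) = (m_1, d_1) = (44, 79), so from here the quotients repeat a_1, ..., a_4; the period length is 4.
Hence the expansion of sqrt(2015) is a_0 = 44 followed by the repeating block 1, 7, 1, 88 (period 4).

[44; (1, 7, 1, 88)]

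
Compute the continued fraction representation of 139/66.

Run the Euclidean algorithm on 139 and 66; the successive quotients are the partial quotients a_0, a_1, ... (each step inverts the fractional part left over by the previous one):
  139 = 2*66 + 7, so a_0 = 2.
  66 = 9*7 + 3, so a_1 = 9.
  7 = 2*3 + 1, so a_2 = 2.
  3 = 3*1 + 0, so a_3 = 3.
The remainder reaches 0 after 4 divisions, so the expansion has 4 partial quotients, read off in order.

[2; 9, 2, 3]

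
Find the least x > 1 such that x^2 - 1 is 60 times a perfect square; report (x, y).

First expand sqrt(60) as a continued fraction. With x_i = (sqrt(60) + m_i)/d_i and (m_0, d_0) = (0, 1): a_0 = floor(sqrt(60)) = 7, since 7^2 = 49 <= 60 < 64 = 8^2.
Iterate m_{i+1} = d_i*a_i - m_i, d_{i+1} = (60 - m_{i+1}^2)/d_i, a_{i+1} = floor((a_0 + m_{i+1})/d_{i+1}):
  m_1 = 1*7 - 0 = 7, d_1 = (60 - 7^2)/1 = 11/1 = 11, a_1 = floor((7 + 7)/11) = 1.
  m_2 = 11*1 - 7 = 4, d_2 = (60 - 4^2)/11 = 44/11 = 4, a_2 = floor((7 + 4)/4) = 2.
  m_3 = 4*2 - 4 = 4, d_3 = (60 - 4^2)/4 = 44/4 = 11, a_3 = floor((7 + 4)/11) = 1.
  m_4 = 11*1 - 4 = 7, d_4 = (60 - 7^2)/11 = 11/11 = 1, a_4 = floor((7 + 7)/1) = 14.
  m_5 = 1*14 - 7 = 7, d_5 = (60 - 7^2)/1 = 11/1 = 11: (m_5, d_5) = (m_1, d_1) = (7, 11), so from here the quotients repeat a_1, ..., a_4; the period length is 4.
So sqrt(60) = [7; (1, 2, 1, 14)] with period length k = 4.
k is even, so the fundamental solution of x^2 - 60y^2 = 1 is (p_{k-1}, q_{k-1}) = (p_3, q_3); compute convergents through index 3.
Convergents (p_i = a_i*p_{i-1} + p_{i-2}, q_i = a_i*q_{i-1} + q_{i-2} with p_{-2}=0, p_{-1}=1, q_{-2}=1, q_{-1}=0):
  i=0: a_0=7, p_0 = 7*1 + 0 = 7, q_0 = 7*0 + 1 = 1.
  i=1: a_1=1, p_1 = 1*7 + 1 = 8, q_1 = 1*1 + 0 = 1.
  i=2: a_2=2, p_2 = 2*8 + 7 = 23, q_2 = 2*1 + 1 = 3.
  i=3: a_3=1, p_3 = 1*23 + 8 = 31, q_3 = 1*3 + 1 = 4.
Check: 31^2 - 60*4^2 = 961 - 960 = 1, so (x, y) = (31, 4) solves the equation, and by the theorem it is the least positive solution.

(x, y) = (31, 4)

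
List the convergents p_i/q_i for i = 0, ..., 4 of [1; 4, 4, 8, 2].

1/1, 5/4, 21/17, 173/140, 367/297

Using the convergent recurrence p_i = a_i*p_{i-1} + p_{i-2}, q_i = a_i*q_{i-1} + q_{i-2} with p_{-2}=0, p_{-1}=1, q_{-2}=1, q_{-1}=0:
  i=0: a_0=1, p_0 = 1*1 + 0 = 1, q_0 = 1*0 + 1 = 1.
  i=1: a_1=4, p_1 = 4*1 + 1 = 5, q_1 = 4*1 + 0 = 4.
  i=2: a_2=4, p_2 = 4*5 + 1 = 21, q_2 = 4*4 + 1 = 17.
  i=3: a_3=8, p_3 = 8*21 + 5 = 173, q_3 = 8*17 + 4 = 140.
  i=4: a_4=2, p_4 = 2*173 + 21 = 367, q_4 = 2*140 + 17 = 297.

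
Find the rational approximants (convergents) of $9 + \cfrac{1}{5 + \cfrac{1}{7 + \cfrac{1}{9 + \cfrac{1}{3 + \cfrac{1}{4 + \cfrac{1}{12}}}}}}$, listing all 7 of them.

Using the convergent recurrence p_i = a_i*p_{i-1} + p_{i-2}, q_i = a_i*q_{i-1} + q_{i-2} with p_{-2}=0, p_{-1}=1, q_{-2}=1, q_{-1}=0:
  i=0: a_0=9, p_0 = 9*1 + 0 = 9, q_0 = 9*0 + 1 = 1.
  i=1: a_1=5, p_1 = 5*9 + 1 = 46, q_1 = 5*1 + 0 = 5.
  i=2: a_2=7, p_2 = 7*46 + 9 = 331, q_2 = 7*5 + 1 = 36.
  i=3: a_3=9, p_3 = 9*331 + 46 = 3025, q_3 = 9*36 + 5 = 329.
  i=4: a_4=3, p_4 = 3*3025 + 331 = 9406, q_4 = 3*329 + 36 = 1023.
  i=5: a_5=4, p_5 = 4*9406 + 3025 = 40649, q_5 = 4*1023 + 329 = 4421.
  i=6: a_6=12, p_6 = 12*40649 + 9406 = 497194, q_6 = 12*4421 + 1023 = 54075.

9/1, 46/5, 331/36, 3025/329, 9406/1023, 40649/4421, 497194/54075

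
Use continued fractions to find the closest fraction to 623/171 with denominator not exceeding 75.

51/14

Expand x = 623/171 as a continued fraction with the Euclidean algorithm:
  623 = 3*171 + 110, so a_0 = 3.
  171 = 1*110 + 61, so a_1 = 1.
  110 = 1*61 + 49, so a_2 = 1.
  61 = 1*49 + 12, so a_3 = 1.
  49 = 4*12 + 1, so a_4 = 4.
  12 = 12*1 + 0, so a_5 = 12.
so x = [3; 1, 1, 1, 4, 12].
Convergents (p_i = a_i*p_{i-1} + p_{i-2}, q_i = a_i*q_{i-1} + q_{i-2} with p_{-2}=0, p_{-1}=1, q_{-2}=1, q_{-1}=0), until the denominator exceeds 75:
  i=0: a_0=3, p_0 = 3*1 + 0 = 3, q_0 = 3*0 + 1 = 1.
  i=1: a_1=1, p_1 = 1*3 + 1 = 4, q_1 = 1*1 + 0 = 1.
  i=2: a_2=1, p_2 = 1*4 + 3 = 7, q_2 = 1*1 + 1 = 2.
  i=3: a_3=1, p_3 = 1*7 + 4 = 11, q_3 = 1*2 + 1 = 3.
  i=4: a_4=4, p_4 = 4*11 + 7 = 51, q_4 = 4*3 + 2 = 14.
  i=5: a_5=12, p_5 = 12*51 + 11 = 623, q_5 = 12*14 + 3 = 171.
q_5 = 171 > 75, so the last convergent with denominator <= 75 is p_4/q_4 = 51/14.
The closest fraction with denominator <= 75 is either p_4/q_4 or the intermediate fraction (k*p_4 + p_3)/(k*q_4 + q_3) with the largest k >= 1 whose denominator stays <= 75; these approach x as k grows, and every other convergent or intermediate fraction in range is farther away.
Largest k: floor((75 - q_3)/q_4) = floor((75 - 3)/14) = 5.
That gives (5*51 + 11)/(5*14 + 3) = 266/73.
Compare the errors: |x - 51/14| = |623*14 - 51*171|/(171*14) = 1/2394, and |x - 266/73| = |623*73 - 266*171|/(171*73) = 7/12483.
Cross-multiplying, 1*12483 = 12483 < 16758 = 7*2394, so 1/2394 is smaller: the convergent 51/14 is closer to x than 266/73.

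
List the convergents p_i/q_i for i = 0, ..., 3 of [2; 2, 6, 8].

Using the convergent recurrence p_i = a_i*p_{i-1} + p_{i-2}, q_i = a_i*q_{i-1} + q_{i-2} with p_{-2}=0, p_{-1}=1, q_{-2}=1, q_{-1}=0:
  i=0: a_0=2, p_0 = 2*1 + 0 = 2, q_0 = 2*0 + 1 = 1.
  i=1: a_1=2, p_1 = 2*2 + 1 = 5, q_1 = 2*1 + 0 = 2.
  i=2: a_2=6, p_2 = 6*5 + 2 = 32, q_2 = 6*2 + 1 = 13.
  i=3: a_3=8, p_3 = 8*32 + 5 = 261, q_3 = 8*13 + 2 = 106.

2/1, 5/2, 32/13, 261/106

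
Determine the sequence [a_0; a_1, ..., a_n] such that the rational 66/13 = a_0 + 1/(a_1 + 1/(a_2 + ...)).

[5; 13]

Run the Euclidean algorithm on 66 and 13; the successive quotients are the partial quotients a_0, a_1, ... (each step inverts the fractional part left over by the previous one):
  66 = 5*13 + 1, so a_0 = 5.
  13 = 13*1 + 0, so a_1 = 13.
The remainder reaches 0 after 2 divisions, so the expansion has 2 partial quotients, read off in order.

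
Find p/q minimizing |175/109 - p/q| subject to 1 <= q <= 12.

8/5

Expand x = 175/109 as a continued fraction with the Euclidean algorithm:
  175 = 1*109 + 66, so a_0 = 1.
  109 = 1*66 + 43, so a_1 = 1.
  66 = 1*43 + 23, so a_2 = 1.
  43 = 1*23 + 20, so a_3 = 1.
  23 = 1*20 + 3, so a_4 = 1.
  20 = 6*3 + 2, so a_5 = 6.
  3 = 1*2 + 1, so a_6 = 1.
  2 = 2*1 + 0, so a_7 = 2.
so x = [1; 1, 1, 1, 1, 6, 1, 2].
Convergents (p_i = a_i*p_{i-1} + p_{i-2}, q_i = a_i*q_{i-1} + q_{i-2} with p_{-2}=0, p_{-1}=1, q_{-2}=1, q_{-1}=0), until the denominator exceeds 12:
  i=0: a_0=1, p_0 = 1*1 + 0 = 1, q_0 = 1*0 + 1 = 1.
  i=1: a_1=1, p_1 = 1*1 + 1 = 2, q_1 = 1*1 + 0 = 1.
  i=2: a_2=1, p_2 = 1*2 + 1 = 3, q_2 = 1*1 + 1 = 2.
  i=3: a_3=1, p_3 = 1*3 + 2 = 5, q_3 = 1*2 + 1 = 3.
  i=4: a_4=1, p_4 = 1*5 + 3 = 8, q_4 = 1*3 + 2 = 5.
  i=5: a_5=6, p_5 = 6*8 + 5 = 53, q_5 = 6*5 + 3 = 33.
q_5 = 33 > 12, so the last convergent with denominator <= 12 is p_4/q_4 = 8/5.
The closest fraction with denominator <= 12 is either p_4/q_4 or the intermediate fraction (k*p_4 + p_3)/(k*q_4 + q_3) with the largest k >= 1 whose denominator stays <= 12; these approach x as k grows, and every other convergent or intermediate fraction in range is farther away.
Largest k: floor((12 - q_3)/q_4) = floor((12 - 3)/5) = 1.
That gives (1*8 + 5)/(1*5 + 3) = 13/8.
Compare the errors: |x - 8/5| = |175*5 - 8*109|/(109*5) = 3/545, and |x - 13/8| = |175*8 - 13*109|/(109*8) = 17/872.
Cross-multiplying, 3*872 = 2616 < 9265 = 17*545, so 3/545 is smaller: the convergent 8/5 is closer to x than 13/8.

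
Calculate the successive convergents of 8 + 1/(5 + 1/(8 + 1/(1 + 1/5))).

Using the convergent recurrence p_i = a_i*p_{i-1} + p_{i-2}, q_i = a_i*q_{i-1} + q_{i-2} with p_{-2}=0, p_{-1}=1, q_{-2}=1, q_{-1}=0:
  i=0: a_0=8, p_0 = 8*1 + 0 = 8, q_0 = 8*0 + 1 = 1.
  i=1: a_1=5, p_1 = 5*8 + 1 = 41, q_1 = 5*1 + 0 = 5.
  i=2: a_2=8, p_2 = 8*41 + 8 = 336, q_2 = 8*5 + 1 = 41.
  i=3: a_3=1, p_3 = 1*336 + 41 = 377, q_3 = 1*41 + 5 = 46.
  i=4: a_4=5, p_4 = 5*377 + 336 = 2221, q_4 = 5*46 + 41 = 271.

8/1, 41/5, 336/41, 377/46, 2221/271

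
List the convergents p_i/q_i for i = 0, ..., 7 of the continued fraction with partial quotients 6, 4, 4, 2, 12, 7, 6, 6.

Using the convergent recurrence p_i = a_i*p_{i-1} + p_{i-2}, q_i = a_i*q_{i-1} + q_{i-2} with p_{-2}=0, p_{-1}=1, q_{-2}=1, q_{-1}=0:
  i=0: a_0=6, p_0 = 6*1 + 0 = 6, q_0 = 6*0 + 1 = 1.
  i=1: a_1=4, p_1 = 4*6 + 1 = 25, q_1 = 4*1 + 0 = 4.
  i=2: a_2=4, p_2 = 4*25 + 6 = 106, q_2 = 4*4 + 1 = 17.
  i=3: a_3=2, p_3 = 2*106 + 25 = 237, q_3 = 2*17 + 4 = 38.
  i=4: a_4=12, p_4 = 12*237 + 106 = 2950, q_4 = 12*38 + 17 = 473.
  i=5: a_5=7, p_5 = 7*2950 + 237 = 20887, q_5 = 7*473 + 38 = 3349.
  i=6: a_6=6, p_6 = 6*20887 + 2950 = 128272, q_6 = 6*3349 + 473 = 20567.
  i=7: a_7=6, p_7 = 6*128272 + 20887 = 790519, q_7 = 6*20567 + 3349 = 126751.

6/1, 25/4, 106/17, 237/38, 2950/473, 20887/3349, 128272/20567, 790519/126751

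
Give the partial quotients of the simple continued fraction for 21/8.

[2; 1, 1, 1, 2]

Run the Euclidean algorithm on 21 and 8; the successive quotients are the partial quotients a_0, a_1, ... (each step inverts the fractional part left over by the previous one):
  21 = 2*8 + 5, so a_0 = 2.
  8 = 1*5 + 3, so a_1 = 1.
  5 = 1*3 + 2, so a_2 = 1.
  3 = 1*2 + 1, so a_3 = 1.
  2 = 2*1 + 0, so a_4 = 2.
The remainder reaches 0 after 5 divisions, so the expansion has 5 partial quotients, read off in order.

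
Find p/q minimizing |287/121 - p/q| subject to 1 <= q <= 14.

Expand x = 287/121 as a continued fraction with the Euclidean algorithm:
  287 = 2*121 + 45, so a_0 = 2.
  121 = 2*45 + 31, so a_1 = 2.
  45 = 1*31 + 14, so a_2 = 1.
  31 = 2*14 + 3, so a_3 = 2.
  14 = 4*3 + 2, so a_4 = 4.
  3 = 1*2 + 1, so a_5 = 1.
  2 = 2*1 + 0, so a_6 = 2.
so x = [2; 2, 1, 2, 4, 1, 2].
Convergents (p_i = a_i*p_{i-1} + p_{i-2}, q_i = a_i*q_{i-1} + q_{i-2} with p_{-2}=0, p_{-1}=1, q_{-2}=1, q_{-1}=0), until the denominator exceeds 14:
  i=0: a_0=2, p_0 = 2*1 + 0 = 2, q_0 = 2*0 + 1 = 1.
  i=1: a_1=2, p_1 = 2*2 + 1 = 5, q_1 = 2*1 + 0 = 2.
  i=2: a_2=1, p_2 = 1*5 + 2 = 7, q_2 = 1*2 + 1 = 3.
  i=3: a_3=2, p_3 = 2*7 + 5 = 19, q_3 = 2*3 + 2 = 8.
  i=4: a_4=4, p_4 = 4*19 + 7 = 83, q_4 = 4*8 + 3 = 35.
q_4 = 35 > 14, so the last convergent with denominator <= 14 is p_3/q_3 = 19/8.
The closest fraction with denominator <= 14 is either p_3/q_3 or the intermediate fraction (k*p_3 + p_2)/(k*q_3 + q_2) with the largest k >= 1 whose denominator stays <= 14; these approach x as k grows, and every other convergent or intermediate fraction in range is farther away.
Largest k: floor((14 - q_2)/q_3) = floor((14 - 3)/8) = 1.
That gives (1*19 + 7)/(1*8 + 3) = 26/11.
Compare the errors: |x - 19/8| = |287*8 - 19*121|/(121*8) = 3/968, and |x - 26/11| = |287*11 - 26*121|/(121*11) = 11/1331.
Cross-multiplying, 3*1331 = 3993 < 10648 = 11*968, so 3/968 is smaller: the convergent 19/8 is closer to x than 26/11.

19/8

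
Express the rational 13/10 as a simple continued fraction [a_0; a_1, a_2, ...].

Run the Euclidean algorithm on 13 and 10; the successive quotients are the partial quotients a_0, a_1, ... (each step inverts the fractional part left over by the previous one):
  13 = 1*10 + 3, so a_0 = 1.
  10 = 3*3 + 1, so a_1 = 3.
  3 = 3*1 + 0, so a_2 = 3.
The remainder reaches 0 after 3 divisions, so the expansion has 3 partial quotients, read off in order.

[1; 3, 3]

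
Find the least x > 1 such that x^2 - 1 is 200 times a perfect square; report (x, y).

First expand sqrt(200) as a continued fraction. With x_i = (sqrt(200) + m_i)/d_i and (m_0, d_0) = (0, 1): a_0 = floor(sqrt(200)) = 14, since 14^2 = 196 <= 200 < 225 = 15^2.
Iterate m_{i+1} = d_i*a_i - m_i, d_{i+1} = (200 - m_{i+1}^2)/d_i, a_{i+1} = floor((a_0 + m_{i+1})/d_{i+1}):
  m_1 = 1*14 - 0 = 14, d_1 = (200 - 14^2)/1 = 4/1 = 4, a_1 = floor((14 + 14)/4) = 7.
  m_2 = 4*7 - 14 = 14, d_2 = (200 - 14^2)/4 = 4/4 = 1, a_2 = floor((14 + 14)/1) = 28.
  m_3 = 1*28 - 14 = 14, d_3 = (200 - 14^2)/1 = 4/1 = 4: (m_3, d_3) = (m_1, d_1) = (14, 4), so from here the quotients repeat a_1, a_2; the period length is 2.
So sqrt(200) = [14; (7, 28)] with period length k = 2.
k is even, so the fundamental solution of x^2 - 200y^2 = 1 is (p_{k-1}, q_{k-1}) = (p_1, q_1); compute convergents through index 1.
Convergents (p_i = a_i*p_{i-1} + p_{i-2}, q_i = a_i*q_{i-1} + q_{i-2} with p_{-2}=0, p_{-1}=1, q_{-2}=1, q_{-1}=0):
  i=0: a_0=14, p_0 = 14*1 + 0 = 14, q_0 = 14*0 + 1 = 1.
  i=1: a_1=7, p_1 = 7*14 + 1 = 99, q_1 = 7*1 + 0 = 7.
Check: 99^2 - 200*7^2 = 9801 - 9800 = 1, so (x, y) = (99, 7) solves the equation, and by the theorem it is the least positive solution.

(x, y) = (99, 7)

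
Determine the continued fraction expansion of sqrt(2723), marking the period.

[52; (5, 2, 14, 2, 5, 104)]

Write x_i = (sqrt(2723) + m_i)/d_i with (m_0, d_0) = (0, 1). a_0 = floor(sqrt(2723)) = 52, since 52^2 = 2704 <= 2723 < 2809 = 53^2.
Iterate m_{i+1} = d_i*a_i - m_i, d_{i+1} = (2723 - m_{i+1}^2)/d_i, a_{i+1} = floor((a_0 + m_{i+1})/d_{i+1}):
  m_1 = 1*52 - 0 = 52, d_1 = (2723 - 52^2)/1 = 19/1 = 19, a_1 = floor((52 + 52)/19) = 5.
  m_2 = 19*5 - 52 = 43, d_2 = (2723 - 43^2)/19 = 874/19 = 46, a_2 = floor((52 + 43)/46) = 2.
  m_3 = 46*2 - 43 = 49, d_3 = (2723 - 49^2)/46 = 322/46 = 7, a_3 = floor((52 + 49)/7) = 14.
  m_4 = 7*14 - 49 = 49, d_4 = (2723 - 49^2)/7 = 322/7 = 46, a_4 = floor((52 + 49)/46) = 2.
  m_5 = 46*2 - 49 = 43, d_5 = (2723 - 43^2)/46 = 874/46 = 19, a_5 = floor((52 + 43)/19) = 5.
  m_6 = 19*5 - 43 = 52, d_6 = (2723 - 52^2)/19 = 19/19 = 1, a_6 = floor((52 + 52)/1) = 104.
  m_7 = 1*104 - 52 = 52, d_7 = (2723 - 52^2)/1 = 19/1 = 19: (m_7, d_7) = (m_1, d_1) = (52, 19), so from here the quotients repeat a_1, ..., a_6; the period length is 6.
Hence the expansion of sqrt(2723) is a_0 = 52 followed by the repeating block 5, 2, 14, 2, 5, 104 (period 6).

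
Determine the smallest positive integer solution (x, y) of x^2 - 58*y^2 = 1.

(x, y) = (19603, 2574)

First expand sqrt(58) as a continued fraction. With x_i = (sqrt(58) + m_i)/d_i and (m_0, d_0) = (0, 1): a_0 = floor(sqrt(58)) = 7, since 7^2 = 49 <= 58 < 64 = 8^2.
Iterate m_{i+1} = d_i*a_i - m_i, d_{i+1} = (58 - m_{i+1}^2)/d_i, a_{i+1} = floor((a_0 + m_{i+1})/d_{i+1}):
  m_1 = 1*7 - 0 = 7, d_1 = (58 - 7^2)/1 = 9/1 = 9, a_1 = floor((7 + 7)/9) = 1.
  m_2 = 9*1 - 7 = 2, d_2 = (58 - 2^2)/9 = 54/9 = 6, a_2 = floor((7 + 2)/6) = 1.
  m_3 = 6*1 - 2 = 4, d_3 = (58 - 4^2)/6 = 42/6 = 7, a_3 = floor((7 + 4)/7) = 1.
  m_4 = 7*1 - 4 = 3, d_4 = (58 - 3^2)/7 = 49/7 = 7, a_4 = floor((7 + 3)/7) = 1.
  m_5 = 7*1 - 3 = 4, d_5 = (58 - 4^2)/7 = 42/7 = 6, a_5 = floor((7 + 4)/6) = 1.
  m_6 = 6*1 - 4 = 2, d_6 = (58 - 2^2)/6 = 54/6 = 9, a_6 = floor((7 + 2)/9) = 1.
  m_7 = 9*1 - 2 = 7, d_7 = (58 - 7^2)/9 = 9/9 = 1, a_7 = floor((7 + 7)/1) = 14.
  m_8 = 1*14 - 7 = 7, d_8 = (58 - 7^2)/1 = 9/1 = 9: (m_8, d_8) = (m_1, d_1) = (7, 9), so from here the quotients repeat a_1, ..., a_7; the period length is 7.
So sqrt(58) = [7; (1, 1, 1, 1, 1, 1, 14)] with period length k = 7.
k is odd, so (p_{k-1}, q_{k-1}) only solves x^2 - 58y^2 = -1 and the fundamental solution of x^2 - 58y^2 = 1 is (p_{2k-1}, q_{2k-1}) = (p_13, q_13); compute convergents through index 13, running through the period twice.
Convergents (p_i = a_i*p_{i-1} + p_{i-2}, q_i = a_i*q_{i-1} + q_{i-2} with p_{-2}=0, p_{-1}=1, q_{-2}=1, q_{-1}=0):
  i=0: a_0=7, p_0 = 7*1 + 0 = 7, q_0 = 7*0 + 1 = 1.
  i=1: a_1=1, p_1 = 1*7 + 1 = 8, q_1 = 1*1 + 0 = 1.
  i=2: a_2=1, p_2 = 1*8 + 7 = 15, q_2 = 1*1 + 1 = 2.
  i=3: a_3=1, p_3 = 1*15 + 8 = 23, q_3 = 1*2 + 1 = 3.
  i=4: a_4=1, p_4 = 1*23 + 15 = 38, q_4 = 1*3 + 2 = 5.
  i=5: a_5=1, p_5 = 1*38 + 23 = 61, q_5 = 1*5 + 3 = 8.
  i=6: a_6=1, p_6 = 1*61 + 38 = 99, q_6 = 1*8 + 5 = 13.
  i=7: a_7=14, p_7 = 14*99 + 61 = 1447, q_7 = 14*13 + 8 = 190.
  i=8: a_8=1, p_8 = 1*1447 + 99 = 1546, q_8 = 1*190 + 13 = 203.
  i=9: a_9=1, p_9 = 1*1546 + 1447 = 2993, q_9 = 1*203 + 190 = 393.
  i=10: a_10=1, p_10 = 1*2993 + 1546 = 4539, q_10 = 1*393 + 203 = 596.
  i=11: a_11=1, p_11 = 1*4539 + 2993 = 7532, q_11 = 1*596 + 393 = 989.
  i=12: a_12=1, p_12 = 1*7532 + 4539 = 12071, q_12 = 1*989 + 596 = 1585.
  i=13: a_13=1, p_13 = 1*12071 + 7532 = 19603, q_13 = 1*1585 + 989 = 2574.
Indeed p_6^2 - 58*q_6^2 = 9801 - 9802 = -1, not +1.
Check: 19603^2 - 58*2574^2 = 384277609 - 384277608 = 1, so (x, y) = (19603, 2574) solves the equation, and by the theorem it is the least positive solution.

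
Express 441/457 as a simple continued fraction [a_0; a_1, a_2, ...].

[0; 1, 27, 1, 1, 3, 2]

Run the Euclidean algorithm on 441 and 457; the successive quotients are the partial quotients a_0, a_1, ... (each step inverts the fractional part left over by the previous one):
  441 = 0*457 + 441, so a_0 = 0.
  457 = 1*441 + 16, so a_1 = 1.
  441 = 27*16 + 9, so a_2 = 27.
  16 = 1*9 + 7, so a_3 = 1.
  9 = 1*7 + 2, so a_4 = 1.
  7 = 3*2 + 1, so a_5 = 3.
  2 = 2*1 + 0, so a_6 = 2.
The remainder reaches 0 after 7 divisions, so the expansion has 7 partial quotients, read off in order.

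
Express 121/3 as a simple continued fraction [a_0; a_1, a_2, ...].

Run the Euclidean algorithm on 121 and 3; the successive quotients are the partial quotients a_0, a_1, ... (each step inverts the fractional part left over by the previous one):
  121 = 40*3 + 1, so a_0 = 40.
  3 = 3*1 + 0, so a_1 = 3.
The remainder reaches 0 after 2 divisions, so the expansion has 2 partial quotients, read off in order.

[40; 3]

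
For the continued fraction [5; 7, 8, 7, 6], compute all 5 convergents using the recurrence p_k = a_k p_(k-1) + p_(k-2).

Using the convergent recurrence p_i = a_i*p_{i-1} + p_{i-2}, q_i = a_i*q_{i-1} + q_{i-2} with p_{-2}=0, p_{-1}=1, q_{-2}=1, q_{-1}=0:
  i=0: a_0=5, p_0 = 5*1 + 0 = 5, q_0 = 5*0 + 1 = 1.
  i=1: a_1=7, p_1 = 7*5 + 1 = 36, q_1 = 7*1 + 0 = 7.
  i=2: a_2=8, p_2 = 8*36 + 5 = 293, q_2 = 8*7 + 1 = 57.
  i=3: a_3=7, p_3 = 7*293 + 36 = 2087, q_3 = 7*57 + 7 = 406.
  i=4: a_4=6, p_4 = 6*2087 + 293 = 12815, q_4 = 6*406 + 57 = 2493.

5/1, 36/7, 293/57, 2087/406, 12815/2493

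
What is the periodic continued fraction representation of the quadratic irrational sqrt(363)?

[19; (19, 38)]

Write x_i = (sqrt(363) + m_i)/d_i with (m_0, d_0) = (0, 1). a_0 = floor(sqrt(363)) = 19, since 19^2 = 361 <= 363 < 400 = 20^2.
Iterate m_{i+1} = d_i*a_i - m_i, d_{i+1} = (363 - m_{i+1}^2)/d_i, a_{i+1} = floor((a_0 + m_{i+1})/d_{i+1}):
  m_1 = 1*19 - 0 = 19, d_1 = (363 - 19^2)/1 = 2/1 = 2, a_1 = floor((19 + 19)/2) = 19.
  m_2 = 2*19 - 19 = 19, d_2 = (363 - 19^2)/2 = 2/2 = 1, a_2 = floor((19 + 19)/1) = 38.
  m_3 = 1*38 - 19 = 19, d_3 = (363 - 19^2)/1 = 2/1 = 2: (m_3, d_3) = (m_1, d_1) = (19, 2), so from here the quotients repeat a_1, a_2; the period length is 2.
Hence the expansion of sqrt(363) is a_0 = 19 followed by the repeating block 19, 38 (period 2).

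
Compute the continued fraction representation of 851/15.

[56; 1, 2, 1, 3]

Run the Euclidean algorithm on 851 and 15; the successive quotients are the partial quotients a_0, a_1, ... (each step inverts the fractional part left over by the previous one):
  851 = 56*15 + 11, so a_0 = 56.
  15 = 1*11 + 4, so a_1 = 1.
  11 = 2*4 + 3, so a_2 = 2.
  4 = 1*3 + 1, so a_3 = 1.
  3 = 3*1 + 0, so a_4 = 3.
The remainder reaches 0 after 5 divisions, so the expansion has 5 partial quotients, read off in order.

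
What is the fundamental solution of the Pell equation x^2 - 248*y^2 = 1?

(x, y) = (63, 4)

First expand sqrt(248) as a continued fraction. With x_i = (sqrt(248) + m_i)/d_i and (m_0, d_0) = (0, 1): a_0 = floor(sqrt(248)) = 15, since 15^2 = 225 <= 248 < 256 = 16^2.
Iterate m_{i+1} = d_i*a_i - m_i, d_{i+1} = (248 - m_{i+1}^2)/d_i, a_{i+1} = floor((a_0 + m_{i+1})/d_{i+1}):
  m_1 = 1*15 - 0 = 15, d_1 = (248 - 15^2)/1 = 23/1 = 23, a_1 = floor((15 + 15)/23) = 1.
  m_2 = 23*1 - 15 = 8, d_2 = (248 - 8^2)/23 = 184/23 = 8, a_2 = floor((15 + 8)/8) = 2.
  m_3 = 8*2 - 8 = 8, d_3 = (248 - 8^2)/8 = 184/8 = 23, a_3 = floor((15 + 8)/23) = 1.
  m_4 = 23*1 - 8 = 15, d_4 = (248 - 15^2)/23 = 23/23 = 1, a_4 = floor((15 + 15)/1) = 30.
  m_5 = 1*30 - 15 = 15, d_5 = (248 - 15^2)/1 = 23/1 = 23: (m_5, d_5) = (m_1, d_1) = (15, 23), so from here the quotients repeat a_1, ..., a_4; the period length is 4.
So sqrt(248) = [15; (1, 2, 1, 30)] with period length k = 4.
k is even, so the fundamental solution of x^2 - 248y^2 = 1 is (p_{k-1}, q_{k-1}) = (p_3, q_3); compute convergents through index 3.
Convergents (p_i = a_i*p_{i-1} + p_{i-2}, q_i = a_i*q_{i-1} + q_{i-2} with p_{-2}=0, p_{-1}=1, q_{-2}=1, q_{-1}=0):
  i=0: a_0=15, p_0 = 15*1 + 0 = 15, q_0 = 15*0 + 1 = 1.
  i=1: a_1=1, p_1 = 1*15 + 1 = 16, q_1 = 1*1 + 0 = 1.
  i=2: a_2=2, p_2 = 2*16 + 15 = 47, q_2 = 2*1 + 1 = 3.
  i=3: a_3=1, p_3 = 1*47 + 16 = 63, q_3 = 1*3 + 1 = 4.
Check: 63^2 - 248*4^2 = 3969 - 3968 = 1, so (x, y) = (63, 4) solves the equation, and by the theorem it is the least positive solution.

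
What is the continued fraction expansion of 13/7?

[1; 1, 6]

Run the Euclidean algorithm on 13 and 7; the successive quotients are the partial quotients a_0, a_1, ... (each step inverts the fractional part left over by the previous one):
  13 = 1*7 + 6, so a_0 = 1.
  7 = 1*6 + 1, so a_1 = 1.
  6 = 6*1 + 0, so a_2 = 6.
The remainder reaches 0 after 3 divisions, so the expansion has 3 partial quotients, read off in order.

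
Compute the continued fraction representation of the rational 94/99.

Run the Euclidean algorithm on 94 and 99; the successive quotients are the partial quotients a_0, a_1, ... (each step inverts the fractional part left over by the previous one):
  94 = 0*99 + 94, so a_0 = 0.
  99 = 1*94 + 5, so a_1 = 1.
  94 = 18*5 + 4, so a_2 = 18.
  5 = 1*4 + 1, so a_3 = 1.
  4 = 4*1 + 0, so a_4 = 4.
The remainder reaches 0 after 5 divisions, so the expansion has 5 partial quotients, read off in order.

[0; 1, 18, 1, 4]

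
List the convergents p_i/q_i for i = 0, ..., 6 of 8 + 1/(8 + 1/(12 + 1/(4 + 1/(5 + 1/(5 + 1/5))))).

8/1, 65/8, 788/97, 3217/396, 16873/2077, 87582/10781, 454783/55982

Using the convergent recurrence p_i = a_i*p_{i-1} + p_{i-2}, q_i = a_i*q_{i-1} + q_{i-2} with p_{-2}=0, p_{-1}=1, q_{-2}=1, q_{-1}=0:
  i=0: a_0=8, p_0 = 8*1 + 0 = 8, q_0 = 8*0 + 1 = 1.
  i=1: a_1=8, p_1 = 8*8 + 1 = 65, q_1 = 8*1 + 0 = 8.
  i=2: a_2=12, p_2 = 12*65 + 8 = 788, q_2 = 12*8 + 1 = 97.
  i=3: a_3=4, p_3 = 4*788 + 65 = 3217, q_3 = 4*97 + 8 = 396.
  i=4: a_4=5, p_4 = 5*3217 + 788 = 16873, q_4 = 5*396 + 97 = 2077.
  i=5: a_5=5, p_5 = 5*16873 + 3217 = 87582, q_5 = 5*2077 + 396 = 10781.
  i=6: a_6=5, p_6 = 5*87582 + 16873 = 454783, q_6 = 5*10781 + 2077 = 55982.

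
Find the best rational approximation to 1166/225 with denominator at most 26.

Expand x = 1166/225 as a continued fraction with the Euclidean algorithm:
  1166 = 5*225 + 41, so a_0 = 5.
  225 = 5*41 + 20, so a_1 = 5.
  41 = 2*20 + 1, so a_2 = 2.
  20 = 20*1 + 0, so a_3 = 20.
so x = [5; 5, 2, 20].
Convergents (p_i = a_i*p_{i-1} + p_{i-2}, q_i = a_i*q_{i-1} + q_{i-2} with p_{-2}=0, p_{-1}=1, q_{-2}=1, q_{-1}=0), until the denominator exceeds 26:
  i=0: a_0=5, p_0 = 5*1 + 0 = 5, q_0 = 5*0 + 1 = 1.
  i=1: a_1=5, p_1 = 5*5 + 1 = 26, q_1 = 5*1 + 0 = 5.
  i=2: a_2=2, p_2 = 2*26 + 5 = 57, q_2 = 2*5 + 1 = 11.
  i=3: a_3=20, p_3 = 20*57 + 26 = 1166, q_3 = 20*11 + 5 = 225.
q_3 = 225 > 26, so the last convergent with denominator <= 26 is p_2/q_2 = 57/11.
The closest fraction with denominator <= 26 is either p_2/q_2 or the intermediate fraction (k*p_2 + p_1)/(k*q_2 + q_1) with the largest k >= 1 whose denominator stays <= 26; these approach x as k grows, and every other convergent or intermediate fraction in range is farther away.
Largest k: floor((26 - q_1)/q_2) = floor((26 - 5)/11) = 1.
That gives (1*57 + 26)/(1*11 + 5) = 83/16.
Compare the errors: |x - 57/11| = |1166*11 - 57*225|/(225*11) = 1/2475, and |x - 83/16| = |1166*16 - 83*225|/(225*16) = 19/3600.
Cross-multiplying, 1*3600 = 3600 < 47025 = 19*2475, so 1/2475 is smaller: the convergent 57/11 is closer to x than 83/16.

57/11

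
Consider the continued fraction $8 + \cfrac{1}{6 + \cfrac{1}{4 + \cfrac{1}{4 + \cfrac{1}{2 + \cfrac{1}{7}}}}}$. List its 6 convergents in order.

8/1, 49/6, 204/25, 865/106, 1934/237, 14403/1765

Using the convergent recurrence p_i = a_i*p_{i-1} + p_{i-2}, q_i = a_i*q_{i-1} + q_{i-2} with p_{-2}=0, p_{-1}=1, q_{-2}=1, q_{-1}=0:
  i=0: a_0=8, p_0 = 8*1 + 0 = 8, q_0 = 8*0 + 1 = 1.
  i=1: a_1=6, p_1 = 6*8 + 1 = 49, q_1 = 6*1 + 0 = 6.
  i=2: a_2=4, p_2 = 4*49 + 8 = 204, q_2 = 4*6 + 1 = 25.
  i=3: a_3=4, p_3 = 4*204 + 49 = 865, q_3 = 4*25 + 6 = 106.
  i=4: a_4=2, p_4 = 2*865 + 204 = 1934, q_4 = 2*106 + 25 = 237.
  i=5: a_5=7, p_5 = 7*1934 + 865 = 14403, q_5 = 7*237 + 106 = 1765.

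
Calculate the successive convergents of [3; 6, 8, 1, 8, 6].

3/1, 19/6, 155/49, 174/55, 1547/489, 9456/2989

Using the convergent recurrence p_i = a_i*p_{i-1} + p_{i-2}, q_i = a_i*q_{i-1} + q_{i-2} with p_{-2}=0, p_{-1}=1, q_{-2}=1, q_{-1}=0:
  i=0: a_0=3, p_0 = 3*1 + 0 = 3, q_0 = 3*0 + 1 = 1.
  i=1: a_1=6, p_1 = 6*3 + 1 = 19, q_1 = 6*1 + 0 = 6.
  i=2: a_2=8, p_2 = 8*19 + 3 = 155, q_2 = 8*6 + 1 = 49.
  i=3: a_3=1, p_3 = 1*155 + 19 = 174, q_3 = 1*49 + 6 = 55.
  i=4: a_4=8, p_4 = 8*174 + 155 = 1547, q_4 = 8*55 + 49 = 489.
  i=5: a_5=6, p_5 = 6*1547 + 174 = 9456, q_5 = 6*489 + 55 = 2989.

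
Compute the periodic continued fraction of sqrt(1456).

Write x_i = (sqrt(1456) + m_i)/d_i with (m_0, d_0) = (0, 1). a_0 = floor(sqrt(1456)) = 38, since 38^2 = 1444 <= 1456 < 1521 = 39^2.
Iterate m_{i+1} = d_i*a_i - m_i, d_{i+1} = (1456 - m_{i+1}^2)/d_i, a_{i+1} = floor((a_0 + m_{i+1})/d_{i+1}):
  m_1 = 1*38 - 0 = 38, d_1 = (1456 - 38^2)/1 = 12/1 = 12, a_1 = floor((38 + 38)/12) = 6.
  m_2 = 12*6 - 38 = 34, d_2 = (1456 - 34^2)/12 = 300/12 = 25, a_2 = floor((38 + 34)/25) = 2.
  m_3 = 25*2 - 34 = 16, d_3 = (1456 - 16^2)/25 = 1200/25 = 48, a_3 = floor((38 + 16)/48) = 1.
  m_4 = 48*1 - 16 = 32, d_4 = (1456 - 32^2)/48 = 432/48 = 9, a_4 = floor((38 + 32)/9) = 7.
  m_5 = 9*7 - 32 = 31, d_5 = (1456 - 31^2)/9 = 495/9 = 55, a_5 = floor((38 + 31)/55) = 1.
  m_6 = 55*1 - 31 = 24, d_6 = (1456 - 24^2)/55 = 880/55 = 16, a_6 = floor((38 + 24)/16) = 3.
  m_7 = 16*3 - 24 = 24, d_7 = (1456 - 24^2)/16 = 880/16 = 55, a_7 = floor((38 + 24)/55) = 1.
  m_8 = 55*1 - 24 = 31, d_8 = (1456 - 31^2)/55 = 495/55 = 9, a_8 = floor((38 + 31)/9) = 7.
  m_9 = 9*7 - 31 = 32, d_9 = (1456 - 32^2)/9 = 432/9 = 48, a_9 = floor((38 + 32)/48) = 1.
  m_10 = 48*1 - 32 = 16, d_10 = (1456 - 16^2)/48 = 1200/48 = 25, a_10 = floor((38 + 16)/25) = 2.
  m_11 = 25*2 - 16 = 34, d_11 = (1456 - 34^2)/25 = 300/25 = 12, a_11 = floor((38 + 34)/12) = 6.
  m_12 = 12*6 - 34 = 38, d_12 = (1456 - 38^2)/12 = 12/12 = 1, a_12 = floor((38 + 38)/1) = 76.
  m_13 = 1*76 - 38 = 38, d_13 = (1456 - 38^2)/1 = 12/1 = 12: (m_13, d_13) = (m_1, d_1) = (38, 12), so from here the quotients repeat a_1, ..., a_12; the period length is 12.
Hence the expansion of sqrt(1456) is a_0 = 38 followed by the repeating block 6, 2, 1, 7, 1, 3, 1, 7, 1, 2, 6, 76 (period 12).

[38; (6, 2, 1, 7, 1, 3, 1, 7, 1, 2, 6, 76)]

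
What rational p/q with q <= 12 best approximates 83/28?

Expand x = 83/28 as a continued fraction with the Euclidean algorithm:
  83 = 2*28 + 27, so a_0 = 2.
  28 = 1*27 + 1, so a_1 = 1.
  27 = 27*1 + 0, so a_2 = 27.
so x = [2; 1, 27].
Convergents (p_i = a_i*p_{i-1} + p_{i-2}, q_i = a_i*q_{i-1} + q_{i-2} with p_{-2}=0, p_{-1}=1, q_{-2}=1, q_{-1}=0), until the denominator exceeds 12:
  i=0: a_0=2, p_0 = 2*1 + 0 = 2, q_0 = 2*0 + 1 = 1.
  i=1: a_1=1, p_1 = 1*2 + 1 = 3, q_1 = 1*1 + 0 = 1.
  i=2: a_2=27, p_2 = 27*3 + 2 = 83, q_2 = 27*1 + 1 = 28.
q_2 = 28 > 12, so the last convergent with denominator <= 12 is p_1/q_1 = 3/1.
The closest fraction with denominator <= 12 is either p_1/q_1 or the intermediate fraction (k*p_1 + p_0)/(k*q_1 + q_0) with the largest k >= 1 whose denominator stays <= 12; these approach x as k grows, and every other convergent or intermediate fraction in range is farther away.
Largest k: floor((12 - q_0)/q_1) = floor((12 - 1)/1) = 11.
That gives (11*3 + 2)/(11*1 + 1) = 35/12.
Compare the errors: |x - 3/1| = |83*1 - 3*28|/(28*1) = 1/28, and |x - 35/12| = |83*12 - 35*28|/(28*12) = 16/336.
Cross-multiplying, 1*336 = 336 < 448 = 16*28, so 1/28 is smaller: the convergent 3/1 is closer to x than 35/12.

3/1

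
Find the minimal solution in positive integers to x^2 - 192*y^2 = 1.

(x, y) = (97, 7)

First expand sqrt(192) as a continued fraction. With x_i = (sqrt(192) + m_i)/d_i and (m_0, d_0) = (0, 1): a_0 = floor(sqrt(192)) = 13, since 13^2 = 169 <= 192 < 196 = 14^2.
Iterate m_{i+1} = d_i*a_i - m_i, d_{i+1} = (192 - m_{i+1}^2)/d_i, a_{i+1} = floor((a_0 + m_{i+1})/d_{i+1}):
  m_1 = 1*13 - 0 = 13, d_1 = (192 - 13^2)/1 = 23/1 = 23, a_1 = floor((13 + 13)/23) = 1.
  m_2 = 23*1 - 13 = 10, d_2 = (192 - 10^2)/23 = 92/23 = 4, a_2 = floor((13 + 10)/4) = 5.
  m_3 = 4*5 - 10 = 10, d_3 = (192 - 10^2)/4 = 92/4 = 23, a_3 = floor((13 + 10)/23) = 1.
  m_4 = 23*1 - 10 = 13, d_4 = (192 - 13^2)/23 = 23/23 = 1, a_4 = floor((13 + 13)/1) = 26.
  m_5 = 1*26 - 13 = 13, d_5 = (192 - 13^2)/1 = 23/1 = 23: (m_5, d_5) = (m_1, d_1) = (13, 23), so from here the quotients repeat a_1, ..., a_4; the period length is 4.
So sqrt(192) = [13; (1, 5, 1, 26)] with period length k = 4.
k is even, so the fundamental solution of x^2 - 192y^2 = 1 is (p_{k-1}, q_{k-1}) = (p_3, q_3); compute convergents through index 3.
Convergents (p_i = a_i*p_{i-1} + p_{i-2}, q_i = a_i*q_{i-1} + q_{i-2} with p_{-2}=0, p_{-1}=1, q_{-2}=1, q_{-1}=0):
  i=0: a_0=13, p_0 = 13*1 + 0 = 13, q_0 = 13*0 + 1 = 1.
  i=1: a_1=1, p_1 = 1*13 + 1 = 14, q_1 = 1*1 + 0 = 1.
  i=2: a_2=5, p_2 = 5*14 + 13 = 83, q_2 = 5*1 + 1 = 6.
  i=3: a_3=1, p_3 = 1*83 + 14 = 97, q_3 = 1*6 + 1 = 7.
Check: 97^2 - 192*7^2 = 9409 - 9408 = 1, so (x, y) = (97, 7) solves the equation, and by the theorem it is the least positive solution.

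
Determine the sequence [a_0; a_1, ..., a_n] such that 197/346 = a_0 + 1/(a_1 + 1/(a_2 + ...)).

Run the Euclidean algorithm on 197 and 346; the successive quotients are the partial quotients a_0, a_1, ... (each step inverts the fractional part left over by the previous one):
  197 = 0*346 + 197, so a_0 = 0.
  346 = 1*197 + 149, so a_1 = 1.
  197 = 1*149 + 48, so a_2 = 1.
  149 = 3*48 + 5, so a_3 = 3.
  48 = 9*5 + 3, so a_4 = 9.
  5 = 1*3 + 2, so a_5 = 1.
  3 = 1*2 + 1, so a_6 = 1.
  2 = 2*1 + 0, so a_7 = 2.
The remainder reaches 0 after 8 divisions, so the expansion has 8 partial quotients, read off in order.

[0; 1, 1, 3, 9, 1, 1, 2]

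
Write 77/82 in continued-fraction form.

Run the Euclidean algorithm on 77 and 82; the successive quotients are the partial quotients a_0, a_1, ... (each step inverts the fractional part left over by the previous one):
  77 = 0*82 + 77, so a_0 = 0.
  82 = 1*77 + 5, so a_1 = 1.
  77 = 15*5 + 2, so a_2 = 15.
  5 = 2*2 + 1, so a_3 = 2.
  2 = 2*1 + 0, so a_4 = 2.
The remainder reaches 0 after 5 divisions, so the expansion has 5 partial quotients, read off in order.

[0; 1, 15, 2, 2]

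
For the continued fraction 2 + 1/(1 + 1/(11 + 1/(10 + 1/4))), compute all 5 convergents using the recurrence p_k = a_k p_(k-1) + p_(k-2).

Using the convergent recurrence p_i = a_i*p_{i-1} + p_{i-2}, q_i = a_i*q_{i-1} + q_{i-2} with p_{-2}=0, p_{-1}=1, q_{-2}=1, q_{-1}=0:
  i=0: a_0=2, p_0 = 2*1 + 0 = 2, q_0 = 2*0 + 1 = 1.
  i=1: a_1=1, p_1 = 1*2 + 1 = 3, q_1 = 1*1 + 0 = 1.
  i=2: a_2=11, p_2 = 11*3 + 2 = 35, q_2 = 11*1 + 1 = 12.
  i=3: a_3=10, p_3 = 10*35 + 3 = 353, q_3 = 10*12 + 1 = 121.
  i=4: a_4=4, p_4 = 4*353 + 35 = 1447, q_4 = 4*121 + 12 = 496.

2/1, 3/1, 35/12, 353/121, 1447/496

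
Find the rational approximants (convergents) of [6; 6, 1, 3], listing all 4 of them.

6/1, 37/6, 43/7, 166/27

Using the convergent recurrence p_i = a_i*p_{i-1} + p_{i-2}, q_i = a_i*q_{i-1} + q_{i-2} with p_{-2}=0, p_{-1}=1, q_{-2}=1, q_{-1}=0:
  i=0: a_0=6, p_0 = 6*1 + 0 = 6, q_0 = 6*0 + 1 = 1.
  i=1: a_1=6, p_1 = 6*6 + 1 = 37, q_1 = 6*1 + 0 = 6.
  i=2: a_2=1, p_2 = 1*37 + 6 = 43, q_2 = 1*6 + 1 = 7.
  i=3: a_3=3, p_3 = 3*43 + 37 = 166, q_3 = 3*7 + 6 = 27.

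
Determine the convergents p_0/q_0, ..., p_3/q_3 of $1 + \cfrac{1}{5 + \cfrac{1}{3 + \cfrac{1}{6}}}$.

1/1, 6/5, 19/16, 120/101

Using the convergent recurrence p_i = a_i*p_{i-1} + p_{i-2}, q_i = a_i*q_{i-1} + q_{i-2} with p_{-2}=0, p_{-1}=1, q_{-2}=1, q_{-1}=0:
  i=0: a_0=1, p_0 = 1*1 + 0 = 1, q_0 = 1*0 + 1 = 1.
  i=1: a_1=5, p_1 = 5*1 + 1 = 6, q_1 = 5*1 + 0 = 5.
  i=2: a_2=3, p_2 = 3*6 + 1 = 19, q_2 = 3*5 + 1 = 16.
  i=3: a_3=6, p_3 = 6*19 + 6 = 120, q_3 = 6*16 + 5 = 101.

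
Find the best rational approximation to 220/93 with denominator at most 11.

26/11

Expand x = 220/93 as a continued fraction with the Euclidean algorithm:
  220 = 2*93 + 34, so a_0 = 2.
  93 = 2*34 + 25, so a_1 = 2.
  34 = 1*25 + 9, so a_2 = 1.
  25 = 2*9 + 7, so a_3 = 2.
  9 = 1*7 + 2, so a_4 = 1.
  7 = 3*2 + 1, so a_5 = 3.
  2 = 2*1 + 0, so a_6 = 2.
so x = [2; 2, 1, 2, 1, 3, 2].
Convergents (p_i = a_i*p_{i-1} + p_{i-2}, q_i = a_i*q_{i-1} + q_{i-2} with p_{-2}=0, p_{-1}=1, q_{-2}=1, q_{-1}=0), until the denominator exceeds 11:
  i=0: a_0=2, p_0 = 2*1 + 0 = 2, q_0 = 2*0 + 1 = 1.
  i=1: a_1=2, p_1 = 2*2 + 1 = 5, q_1 = 2*1 + 0 = 2.
  i=2: a_2=1, p_2 = 1*5 + 2 = 7, q_2 = 1*2 + 1 = 3.
  i=3: a_3=2, p_3 = 2*7 + 5 = 19, q_3 = 2*3 + 2 = 8.
  i=4: a_4=1, p_4 = 1*19 + 7 = 26, q_4 = 1*8 + 3 = 11.
  i=5: a_5=3, p_5 = 3*26 + 19 = 97, q_5 = 3*11 + 8 = 41.
q_5 = 41 > 11, so the last convergent with denominator <= 11 is p_4/q_4 = 26/11.
The closest fraction with denominator <= 11 is either p_4/q_4 or the intermediate fraction (k*p_4 + p_3)/(k*q_4 + q_3) with the largest k >= 1 whose denominator stays <= 11; these approach x as k grows, and every other convergent or intermediate fraction in range is farther away.
Largest k: floor((11 - q_3)/q_4) = floor((11 - 8)/11) = 0.
Since k = 0, no intermediate fraction beyond p_4/q_4 has denominator <= 11, so the convergent 26/11 is the closest (its error is |220*11 - 26*93|/(93*11) = 2/1023).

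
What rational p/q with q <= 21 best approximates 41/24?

29/17

Expand x = 41/24 as a continued fraction with the Euclidean algorithm:
  41 = 1*24 + 17, so a_0 = 1.
  24 = 1*17 + 7, so a_1 = 1.
  17 = 2*7 + 3, so a_2 = 2.
  7 = 2*3 + 1, so a_3 = 2.
  3 = 3*1 + 0, so a_4 = 3.
so x = [1; 1, 2, 2, 3].
Convergents (p_i = a_i*p_{i-1} + p_{i-2}, q_i = a_i*q_{i-1} + q_{i-2} with p_{-2}=0, p_{-1}=1, q_{-2}=1, q_{-1}=0), until the denominator exceeds 21:
  i=0: a_0=1, p_0 = 1*1 + 0 = 1, q_0 = 1*0 + 1 = 1.
  i=1: a_1=1, p_1 = 1*1 + 1 = 2, q_1 = 1*1 + 0 = 1.
  i=2: a_2=2, p_2 = 2*2 + 1 = 5, q_2 = 2*1 + 1 = 3.
  i=3: a_3=2, p_3 = 2*5 + 2 = 12, q_3 = 2*3 + 1 = 7.
  i=4: a_4=3, p_4 = 3*12 + 5 = 41, q_4 = 3*7 + 3 = 24.
q_4 = 24 > 21, so the last convergent with denominator <= 21 is p_3/q_3 = 12/7.
The closest fraction with denominator <= 21 is either p_3/q_3 or the intermediate fraction (k*p_3 + p_2)/(k*q_3 + q_2) with the largest k >= 1 whose denominator stays <= 21; these approach x as k grows, and every other convergent or intermediate fraction in range is farther away.
Largest k: floor((21 - q_2)/q_3) = floor((21 - 3)/7) = 2.
That gives (2*12 + 5)/(2*7 + 3) = 29/17.
Compare the errors: |x - 12/7| = |41*7 - 12*24|/(24*7) = 1/168, and |x - 29/17| = |41*17 - 29*24|/(24*17) = 1/408.
Cross-multiplying, 1*168 = 168 < 408 = 1*408, so 1/408 is smaller: the intermediate fraction 29/17 is closer to x than 12/7.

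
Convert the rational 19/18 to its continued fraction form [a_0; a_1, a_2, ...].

[1; 18]

Run the Euclidean algorithm on 19 and 18; the successive quotients are the partial quotients a_0, a_1, ... (each step inverts the fractional part left over by the previous one):
  19 = 1*18 + 1, so a_0 = 1.
  18 = 18*1 + 0, so a_1 = 18.
The remainder reaches 0 after 2 divisions, so the expansion has 2 partial quotients, read off in order.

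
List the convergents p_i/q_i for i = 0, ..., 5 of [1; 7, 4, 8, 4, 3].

1/1, 8/7, 33/29, 272/239, 1121/985, 3635/3194

Using the convergent recurrence p_i = a_i*p_{i-1} + p_{i-2}, q_i = a_i*q_{i-1} + q_{i-2} with p_{-2}=0, p_{-1}=1, q_{-2}=1, q_{-1}=0:
  i=0: a_0=1, p_0 = 1*1 + 0 = 1, q_0 = 1*0 + 1 = 1.
  i=1: a_1=7, p_1 = 7*1 + 1 = 8, q_1 = 7*1 + 0 = 7.
  i=2: a_2=4, p_2 = 4*8 + 1 = 33, q_2 = 4*7 + 1 = 29.
  i=3: a_3=8, p_3 = 8*33 + 8 = 272, q_3 = 8*29 + 7 = 239.
  i=4: a_4=4, p_4 = 4*272 + 33 = 1121, q_4 = 4*239 + 29 = 985.
  i=5: a_5=3, p_5 = 3*1121 + 272 = 3635, q_5 = 3*985 + 239 = 3194.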